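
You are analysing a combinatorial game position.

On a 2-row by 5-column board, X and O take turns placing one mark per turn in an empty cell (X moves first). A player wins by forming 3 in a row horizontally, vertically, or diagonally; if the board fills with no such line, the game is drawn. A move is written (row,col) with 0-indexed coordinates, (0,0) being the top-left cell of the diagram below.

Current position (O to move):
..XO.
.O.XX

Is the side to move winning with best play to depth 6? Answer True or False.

O winning at [..XO./.O.XX]: False

[..XO./.O.XX] O move#1: (0,0):-1/O.XO./.O.XX, (0,1):-1/.OXO./.O.XX, (0,4):-1/..XOO/.O.XX, (1,0):-1/..XO./OO.XX, (1,2):+0/..XO./.OOXX*
[..XO./.OOXX] X move#2: (0,0):-1/X.XO./.OOXX, (0,1):-1/.XXO./.OOXX, (0,4):-1/..XOX/.OOXX, (1,0):+0/..XO./XOOXX*
[..XO./XOOXX] O move#3: (0,0):+0/O.XO./XOOXX*, (0,1):+0/.OXO./XOOXX, (0,4):+0/..XOO/XOOXX
[O.XO./XOOXX] X move#4: (0,1):+0/OXXO./XOOXX*, (0,4):+0/O.XOX/XOOXX
[OXXO./XOOXX] O move#5: (0,4):+0/OXXOO/XOOXX*
[OXXOO/XOOXX] end (terminal +0, X#6); searched ..XO./.O.XX to 6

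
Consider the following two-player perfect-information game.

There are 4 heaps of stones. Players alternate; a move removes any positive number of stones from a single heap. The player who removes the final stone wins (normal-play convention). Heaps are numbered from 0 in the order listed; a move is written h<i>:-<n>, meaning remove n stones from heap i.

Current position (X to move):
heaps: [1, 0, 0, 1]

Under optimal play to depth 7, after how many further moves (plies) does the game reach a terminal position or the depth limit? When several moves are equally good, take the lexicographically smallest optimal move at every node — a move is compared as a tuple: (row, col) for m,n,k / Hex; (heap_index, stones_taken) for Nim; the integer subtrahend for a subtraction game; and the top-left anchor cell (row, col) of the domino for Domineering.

PV length from [(1,0,0,1)]: 2 plies

p1 X@[(1,0,0,1)]: h0:-1[(0,0,0,1)]-1* h3:-1[(1,0,0,0)]-1
p2 O@[(0,0,0,1)]: h3:-1[(0,0,0,0)]+1*
p3 X@[(0,0,0,0)] terminal -1; root [(1,0,0,1)] d7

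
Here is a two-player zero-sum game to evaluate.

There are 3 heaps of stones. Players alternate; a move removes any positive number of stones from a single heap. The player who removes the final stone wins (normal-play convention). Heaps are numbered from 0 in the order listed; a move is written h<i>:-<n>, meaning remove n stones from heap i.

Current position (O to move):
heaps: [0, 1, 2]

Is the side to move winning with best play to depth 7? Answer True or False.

O winning at [(0,1,2)]: True

ply 1, O at (0,1,2) | h1:-1=-1→(0,0,2); h2:-1=+1→(0,1,1)*; h2:-2=-1→(0,1,0)
ply 2, X at (0,1,1) | h1:-1=-1→(0,0,1)*; h2:-1=-1→(0,1,0)
ply 3, O at (0,0,1) | h2:-1=+1→(0,0,0)*
ply 4: (0,0,0) is terminal -1 (X); from (0,1,2) depth 7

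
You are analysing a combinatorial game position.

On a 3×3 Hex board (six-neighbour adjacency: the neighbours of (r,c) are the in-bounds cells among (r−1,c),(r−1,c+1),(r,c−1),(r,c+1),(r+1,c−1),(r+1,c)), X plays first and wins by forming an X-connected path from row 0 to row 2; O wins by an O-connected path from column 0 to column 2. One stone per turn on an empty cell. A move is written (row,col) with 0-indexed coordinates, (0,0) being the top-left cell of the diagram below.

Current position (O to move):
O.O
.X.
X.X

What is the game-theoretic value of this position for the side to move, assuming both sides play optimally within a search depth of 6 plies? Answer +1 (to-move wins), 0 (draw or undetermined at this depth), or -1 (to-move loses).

p1 O@[O.O/.X./X.X]: (0,1)[OOO/.X./X.X]+1* (1,0)[O.O/OX./X.X]-1 (1,2)[O.O/.XO/X.X]-1 (2,1)[O.O/.X./XOX]-1
p2 X@[OOO/.X./X.X] terminal -1; root [O.O/.X./X.X] d6

value(O.O/.X./X.X, O) = +1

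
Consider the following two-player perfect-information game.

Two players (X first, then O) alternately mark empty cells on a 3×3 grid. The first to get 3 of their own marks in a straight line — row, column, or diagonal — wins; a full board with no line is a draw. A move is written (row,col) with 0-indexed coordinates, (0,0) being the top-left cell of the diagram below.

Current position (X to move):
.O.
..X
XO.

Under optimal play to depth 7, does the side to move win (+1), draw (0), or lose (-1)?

[.O./..X/XO.] X move#1: (0,0):-1/XO./..X/XO., (0,2):-1/.OX/..X/XO., (1,0):-1/.O./X.X/XO., (1,1):+1/.O./.XX/XO.*, (2,2):-1/.O./..X/XOX
[.O./.XX/XO.] O move#2: (0,0):-1/OO./.XX/XO.*, (0,2):-1/.OO/.XX/XO., (1,0):-1/.O./OXX/XO., (2,2):-1/.O./.XX/XOO
[OO./.XX/XO.] X move#3: (0,2):+1/OOX/.XX/XO.*, (1,0):+1/OO./XXX/XO., (2,2):-1/OO./.XX/XOX
[OOX/.XX/XO.] end (terminal -1, O#4); searched .O./..X/XO. to 7

value(.O./..X/XO., X) = +1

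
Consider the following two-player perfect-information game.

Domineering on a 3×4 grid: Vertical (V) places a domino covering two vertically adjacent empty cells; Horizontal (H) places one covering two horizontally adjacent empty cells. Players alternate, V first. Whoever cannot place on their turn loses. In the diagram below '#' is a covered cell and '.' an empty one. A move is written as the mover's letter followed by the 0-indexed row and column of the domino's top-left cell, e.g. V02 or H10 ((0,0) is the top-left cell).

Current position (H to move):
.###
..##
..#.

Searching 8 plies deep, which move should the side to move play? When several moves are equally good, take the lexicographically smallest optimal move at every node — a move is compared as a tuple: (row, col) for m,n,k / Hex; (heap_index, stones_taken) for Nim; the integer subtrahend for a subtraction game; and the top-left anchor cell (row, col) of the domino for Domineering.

p1 H@[.###/..##/..#.]: H10[.###/####/..#.]+1* H20[.###/..##/###.]-1
p2 V@[.###/####/..#.] terminal -1; root [.###/..##/..#.] d8

H's best at [.###/..##/..#.]: H10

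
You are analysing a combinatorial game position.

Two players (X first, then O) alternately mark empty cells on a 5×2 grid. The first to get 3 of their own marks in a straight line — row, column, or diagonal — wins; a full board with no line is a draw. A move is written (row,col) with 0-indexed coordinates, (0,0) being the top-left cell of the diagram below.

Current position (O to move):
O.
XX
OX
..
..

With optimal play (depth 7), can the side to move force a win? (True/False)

p1 O@[O./XX/OX/../..]: (0,1)[OO/XX/OX/../..]-1* (3,0)[O./XX/OX/O./..]-1 (3,1)[O./XX/OX/.O/..]-1 (4,0)[O./XX/OX/../O.]-1 (4,1)[O./XX/OX/../.O]-1
p2 X@[OO/XX/OX/../..]: (3,0)[OO/XX/OX/X./..]+0 (3,1)[OO/XX/OX/.X/..]+1* (4,0)[OO/XX/OX/../X.]+0 (4,1)[OO/XX/OX/../.X]+0
p3 O@[OO/XX/OX/.X/..] terminal -1; root [O./XX/OX/../..] d7

O winning at [O./XX/OX/../..]: False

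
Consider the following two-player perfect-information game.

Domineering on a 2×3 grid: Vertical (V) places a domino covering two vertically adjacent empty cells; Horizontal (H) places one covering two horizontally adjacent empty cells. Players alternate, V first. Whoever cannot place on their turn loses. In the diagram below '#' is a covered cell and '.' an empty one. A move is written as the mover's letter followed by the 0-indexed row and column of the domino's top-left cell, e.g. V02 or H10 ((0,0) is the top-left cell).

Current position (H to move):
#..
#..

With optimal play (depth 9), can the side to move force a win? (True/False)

ply 1, H at #../#.. | H01=+1→###/#..*; H11=+1→#../###
ply 2: ###/#.. is terminal -1 (V); from #../#.. depth 9

H winning at [#../#..]: True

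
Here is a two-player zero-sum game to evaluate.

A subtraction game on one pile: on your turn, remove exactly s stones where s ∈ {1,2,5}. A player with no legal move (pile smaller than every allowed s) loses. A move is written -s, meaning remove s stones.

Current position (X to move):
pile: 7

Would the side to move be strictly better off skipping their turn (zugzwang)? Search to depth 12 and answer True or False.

p1 X@[7]: -1[6]+1* -2[5]-1 -5[2]-1
p2 O@[6]: -1[5]-1* -2[4]-1 -5[1]-1
p3 X@[5]: -1[4]-1 -2[3]+1* -5[0]+1
p4 O@[3]: -1[2]-1* -2[1]-1
p5 X@[2]: -1[1]-1 -2[0]+1*
p6 O@[0] terminal -1; root [7] d12
pass branch (O moves first from the same position):
  | p1 O@[7]: -1[6]+1* -2[5]-1 -5[2]-1
  | p2 X@[6]: -1[5]-1* -2[4]-1 -5[1]-1
  | p3 O@[5]: -1[4]-1 -2[3]+1* -5[0]+1
  | p4 X@[3]: -1[2]-1* -2[1]-1
  | p5 O@[2]: -1[1]-1 -2[0]+1*
  | p6 X@[0] terminal -1; root [7] d12
X moving scores +1; X passing scores -1

zugzwang(7, X) = False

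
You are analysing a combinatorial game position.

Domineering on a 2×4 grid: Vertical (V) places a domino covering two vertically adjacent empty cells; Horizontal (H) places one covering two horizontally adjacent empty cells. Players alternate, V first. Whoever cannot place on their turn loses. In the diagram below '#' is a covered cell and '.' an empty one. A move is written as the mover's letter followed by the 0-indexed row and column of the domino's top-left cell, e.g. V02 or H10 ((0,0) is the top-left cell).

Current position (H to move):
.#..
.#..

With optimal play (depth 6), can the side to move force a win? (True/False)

H winning at [.#../.#..]: True

ply 1, H at .#../.#.. | H02=+1→.###/.#..*; H12=+1→.#../.###
ply 2, V at .###/.#.. | V00=-1→####/##..*
ply 3, H at ####/##.. | H12=+1→####/####*
ply 4: ####/#### is terminal -1 (V); from .#../.#.. depth 6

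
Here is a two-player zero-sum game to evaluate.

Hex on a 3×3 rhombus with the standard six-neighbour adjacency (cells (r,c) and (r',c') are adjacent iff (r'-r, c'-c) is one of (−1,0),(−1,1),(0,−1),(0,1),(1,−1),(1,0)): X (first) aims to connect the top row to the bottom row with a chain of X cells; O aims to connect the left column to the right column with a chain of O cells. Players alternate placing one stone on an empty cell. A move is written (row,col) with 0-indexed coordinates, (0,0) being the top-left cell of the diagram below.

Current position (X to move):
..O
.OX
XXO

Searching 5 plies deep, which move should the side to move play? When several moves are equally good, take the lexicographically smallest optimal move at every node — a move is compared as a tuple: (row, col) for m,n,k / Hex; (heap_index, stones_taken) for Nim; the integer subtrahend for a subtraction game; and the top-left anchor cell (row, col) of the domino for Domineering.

ply 1, X at ..O/.OX/XXO | (0,0)=-1→X.O/.OX/XXO; (0,1)=-1→.XO/.OX/XXO; (1,0)=+1→..O/XOX/XXO*
ply 2, O at ..O/XOX/XXO | (0,0)=-1→O.O/XOX/XXO*; (0,1)=-1→.OO/XOX/XXO
ply 3, X at O.O/XOX/XXO | (0,1)=+1→OXO/XOX/XXO*
ply 4: OXO/XOX/XXO is terminal -1 (O); from ..O/.OX/XXO depth 5

X's best at [..O/.OX/XXO]: (1,0)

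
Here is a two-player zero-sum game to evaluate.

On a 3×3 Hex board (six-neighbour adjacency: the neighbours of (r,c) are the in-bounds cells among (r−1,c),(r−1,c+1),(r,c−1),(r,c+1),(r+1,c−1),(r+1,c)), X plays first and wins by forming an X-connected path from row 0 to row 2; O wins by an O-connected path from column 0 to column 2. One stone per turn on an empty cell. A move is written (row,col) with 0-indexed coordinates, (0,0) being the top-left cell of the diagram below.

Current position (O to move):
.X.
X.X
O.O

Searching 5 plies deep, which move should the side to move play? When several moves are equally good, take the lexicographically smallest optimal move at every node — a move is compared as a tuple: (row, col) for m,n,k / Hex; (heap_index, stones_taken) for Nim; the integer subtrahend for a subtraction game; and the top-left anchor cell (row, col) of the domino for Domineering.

O's best at [.X./X.X/O.O]: (0,2)

[.X./X.X/O.O] O move#1: (0,0):-1/OX./X.X/O.O, (0,2):+1/.XO/X.X/O.O*, (1,1):+1/.X./XOX/O.O, (2,1):+1/.X./X.X/OOO
[.XO/X.X/O.O] X move#2: (0,0):-1/XXO/X.X/O.O*, (1,1):-1/.XO/XXX/O.O, (2,1):-1/.XO/X.X/OXO
[XXO/X.X/O.O] O move#3: (1,1):+1/XXO/XOX/O.O*, (2,1):+1/XXO/X.X/OOO
[XXO/XOX/O.O] end (terminal -1, X#4); searched .X./X.X/O.O to 5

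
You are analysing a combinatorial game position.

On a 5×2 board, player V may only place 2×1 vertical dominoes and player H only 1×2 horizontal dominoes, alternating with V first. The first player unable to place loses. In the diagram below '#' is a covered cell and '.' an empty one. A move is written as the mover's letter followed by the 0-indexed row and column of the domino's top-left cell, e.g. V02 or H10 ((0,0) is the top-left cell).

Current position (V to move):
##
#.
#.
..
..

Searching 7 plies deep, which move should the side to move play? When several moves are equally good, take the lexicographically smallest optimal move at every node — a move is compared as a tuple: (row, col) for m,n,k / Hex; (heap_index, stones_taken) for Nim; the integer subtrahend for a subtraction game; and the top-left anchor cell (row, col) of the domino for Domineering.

V's best at [##/#./#./../..]: V30

[##/#./#./../..] V move#1: V11:-1/##/##/##/../.., V21:-1/##/#./##/.#/.., V30:+1/##/#./#./#./#.*, V31:+1/##/#./#./.#/.#
[##/#./#./#./#.] end (terminal -1, H#2); searched ##/#./#./../.. to 7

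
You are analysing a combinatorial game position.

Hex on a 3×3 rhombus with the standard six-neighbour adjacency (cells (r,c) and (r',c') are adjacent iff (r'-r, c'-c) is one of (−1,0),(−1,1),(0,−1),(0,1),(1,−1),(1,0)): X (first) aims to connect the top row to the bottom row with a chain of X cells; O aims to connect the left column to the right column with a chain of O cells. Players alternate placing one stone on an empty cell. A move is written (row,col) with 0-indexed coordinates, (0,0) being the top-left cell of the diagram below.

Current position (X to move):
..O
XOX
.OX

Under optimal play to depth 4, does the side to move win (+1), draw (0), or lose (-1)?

p1 X@[..O/XOX/.OX]: (0,0)[X.O/XOX/.OX]-1 (0,1)[.XO/XOX/.OX]-1 (2,0)[..O/XOX/XOX]+1*
p2 O@[..O/XOX/XOX]: (0,0)[O.O/XOX/XOX]-1* (0,1)[.OO/XOX/XOX]-1
p3 X@[O.O/XOX/XOX]: (0,1)[OXO/XOX/XOX]+1*
p4 O@[OXO/XOX/XOX] terminal -1; root [..O/XOX/.OX] d4

value(..O/XOX/.OX, X) = +1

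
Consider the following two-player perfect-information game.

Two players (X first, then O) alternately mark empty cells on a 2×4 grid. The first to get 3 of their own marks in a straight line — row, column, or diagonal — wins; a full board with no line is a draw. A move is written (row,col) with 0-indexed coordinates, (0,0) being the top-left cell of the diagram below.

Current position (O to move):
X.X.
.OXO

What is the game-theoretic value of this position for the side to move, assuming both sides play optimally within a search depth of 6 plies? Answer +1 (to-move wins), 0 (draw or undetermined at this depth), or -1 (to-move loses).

value(X.X./.OXO, O) = 0

[X.X./.OXO] O move#1: (0,1):+0/XOX./.OXO*, (0,3):-1/X.XO/.OXO, (1,0):-1/X.X./OOXO
[XOX./.OXO] X move#2: (0,3):+0/XOXX/.OXO*, (1,0):+0/XOX./XOXO
[XOXX/.OXO] O move#3: (1,0):+0/XOXX/OOXO*
[XOXX/OOXO] end (terminal +0, X#4); searched X.X./.OXO to 6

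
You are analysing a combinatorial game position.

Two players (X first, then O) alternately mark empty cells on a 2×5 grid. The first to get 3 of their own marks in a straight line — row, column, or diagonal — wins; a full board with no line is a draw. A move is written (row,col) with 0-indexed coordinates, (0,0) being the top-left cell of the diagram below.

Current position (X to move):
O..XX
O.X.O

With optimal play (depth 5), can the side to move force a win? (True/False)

X winning at [O..XX/O.X.O]: True

ply 1, X at O..XX/O.X.O | (0,1)=+0→OX.XX/O.X.O; (0,2)=+1→O.XXX/O.X.O*; (1,1)=+1→O..XX/OXX.O; (1,3)=+1→O..XX/O.XXO
ply 2: O.XXX/O.X.O is terminal -1 (O); from O..XX/O.X.O depth 5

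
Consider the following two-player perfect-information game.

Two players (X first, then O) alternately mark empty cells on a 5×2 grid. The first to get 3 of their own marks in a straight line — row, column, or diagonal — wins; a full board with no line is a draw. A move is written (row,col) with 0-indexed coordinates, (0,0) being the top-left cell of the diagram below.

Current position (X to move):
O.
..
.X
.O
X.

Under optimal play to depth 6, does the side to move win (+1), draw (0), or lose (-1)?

[O./../.X/.O/X.] X move#1: (0,1):+0/OX/../.X/.O/X.*, (1,0):+0/O./X./.X/.O/X., (1,1):+0/O./.X/.X/.O/X., (2,0):+0/O./../XX/.O/X., (3,0):+0/O./../.X/XO/X., (4,1):+0/O./../.X/.O/XX
[OX/../.X/.O/X.] O move#2: (1,0):-1/OX/O./.X/.O/X., (1,1):+0/OX/.O/.X/.O/X.*, (2,0):-1/OX/../OX/.O/X., (3,0):-1/OX/../.X/OO/X., (4,1):-1/OX/../.X/.O/XO
[OX/.O/.X/.O/X.] X move#3: (1,0):+0/OX/XO/.X/.O/X.*, (2,0):+0/OX/.O/XX/.O/X., (3,0):+0/OX/.O/.X/XO/X., (4,1):+0/OX/.O/.X/.O/XX
[OX/XO/.X/.O/X.] O move#4: (2,0):+0/OX/XO/OX/.O/X.*, (3,0):+0/OX/XO/.X/OO/X., (4,1):+0/OX/XO/.X/.O/XO
[OX/XO/OX/.O/X.] X move#5: (3,0):+0/OX/XO/OX/XO/X.*, (4,1):+0/OX/XO/OX/.O/XX
[OX/XO/OX/XO/X.] O move#6: (4,1):+0/OX/XO/OX/XO/XO*
[OX/XO/OX/XO/XO] end (terminal +0, X#7); searched O./../.X/.O/X. to 6

value(O./../.X/.O/X., X) = 0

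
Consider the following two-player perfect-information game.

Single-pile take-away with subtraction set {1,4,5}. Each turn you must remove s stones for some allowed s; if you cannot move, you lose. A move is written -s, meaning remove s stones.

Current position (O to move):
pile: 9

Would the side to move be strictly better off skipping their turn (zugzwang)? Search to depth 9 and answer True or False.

p1 O@[9]: -1[8]+1* -4[5]-1 -5[4]-1
p2 X@[8]: -1[7]-1* -4[4]-1 -5[3]-1
p3 O@[7]: -1[6]-1 -4[3]-1 -5[2]+1*
p4 X@[2]: -1[1]-1*
p5 O@[1]: -1[0]+1*
p6 X@[0] terminal -1; root [9] d9
suppose O passes — search the same position with X to move:
pass> p1 X@[9]: -1[8]+1* -4[5]-1 -5[4]-1
pass> p2 O@[8]: -1[7]-1* -4[4]-1 -5[3]-1
pass> p3 X@[7]: -1[6]-1 -4[3]-1 -5[2]+1*
pass> p4 O@[2]: -1[1]-1*
pass> p5 X@[1]: -1[0]+1*
pass> p6 O@[0] terminal -1; root [9] d9
for O: play +1, pass -1

zugzwang(9, O) = False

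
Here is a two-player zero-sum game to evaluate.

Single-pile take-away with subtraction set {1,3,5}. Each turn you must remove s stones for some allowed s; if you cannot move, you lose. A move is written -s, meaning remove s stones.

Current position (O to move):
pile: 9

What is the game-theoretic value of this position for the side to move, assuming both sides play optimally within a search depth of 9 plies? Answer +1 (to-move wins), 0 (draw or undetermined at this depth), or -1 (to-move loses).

ply 1, O at 9 | -1=+1→8*; -3=+1→6; -5=+1→4
ply 2, X at 8 | -1=-1→7*; -3=-1→5; -5=-1→3
ply 3, O at 7 | -1=+1→6*; -3=+1→4; -5=+1→2
ply 4, X at 6 | -1=-1→5*; -3=-1→3; -5=-1→1
ply 5, O at 5 | -1=+1→4*; -3=+1→2; -5=+1→0
ply 6, X at 4 | -1=-1→3*; -3=-1→1
ply 7, O at 3 | -1=+1→2*; -3=+1→0
ply 8, X at 2 | -1=-1→1*
ply 9, O at 1 | -1=+1→0*
ply 10: 0 is terminal -1 (X); from 9 depth 9

value(9, O) = +1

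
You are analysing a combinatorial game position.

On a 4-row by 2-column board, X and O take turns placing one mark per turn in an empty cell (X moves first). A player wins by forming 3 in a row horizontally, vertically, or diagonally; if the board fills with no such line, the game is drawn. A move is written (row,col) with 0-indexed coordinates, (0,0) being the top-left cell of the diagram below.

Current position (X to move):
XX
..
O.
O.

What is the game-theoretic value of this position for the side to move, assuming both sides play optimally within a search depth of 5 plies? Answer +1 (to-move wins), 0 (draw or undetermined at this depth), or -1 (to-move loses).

value(XX/../O./O., X) = 0

p1 X@[XX/../O./O.]: (1,0)[XX/X./O./O.]+0* (1,1)[XX/.X/O./O.]-1 (2,1)[XX/../OX/O.]-1 (3,1)[XX/../O./OX]-1
p2 O@[XX/X./O./O.]: (1,1)[XX/XO/O./O.]+0* (2,1)[XX/X./OO/O.]+0 (3,1)[XX/X./O./OO]+0
p3 X@[XX/XO/O./O.]: (2,1)[XX/XO/OX/O.]+0* (3,1)[XX/XO/O./OX]+0
p4 O@[XX/XO/OX/O.]: (3,1)[XX/XO/OX/OO]+0*
p5 X@[XX/XO/OX/OO] terminal +0; root [XX/../O./O.] d5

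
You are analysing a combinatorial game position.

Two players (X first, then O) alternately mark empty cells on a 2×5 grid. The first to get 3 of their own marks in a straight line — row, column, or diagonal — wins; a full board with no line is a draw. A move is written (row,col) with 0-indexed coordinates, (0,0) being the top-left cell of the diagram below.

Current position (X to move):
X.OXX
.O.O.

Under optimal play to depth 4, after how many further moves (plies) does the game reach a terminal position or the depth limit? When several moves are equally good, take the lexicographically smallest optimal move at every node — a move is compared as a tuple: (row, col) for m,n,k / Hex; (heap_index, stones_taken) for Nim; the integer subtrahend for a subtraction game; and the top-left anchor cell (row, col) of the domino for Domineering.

PV length from [X.OXX/.O.O.]: 4 plies

ply 1, X at X.OXX/.O.O. | (0,1)=-1→XXOXX/.O.O.; (1,0)=-1→X.OXX/XO.O.; (1,2)=+0→X.OXX/.OXO.*; (1,4)=-1→X.OXX/.O.OX
ply 2, O at X.OXX/.OXO. | (0,1)=+0→XOOXX/.OXO.*; (1,0)=+0→X.OXX/OOXO.; (1,4)=+0→X.OXX/.OXOO
ply 3, X at XOOXX/.OXO. | (1,0)=+0→XOOXX/XOXO.*; (1,4)=+0→XOOXX/.OXOX
ply 4, O at XOOXX/XOXO. | (1,4)=+0→XOOXX/XOXOO*
ply 5: XOOXX/XOXOO is terminal +0 (X); from X.OXX/.O.O. depth 4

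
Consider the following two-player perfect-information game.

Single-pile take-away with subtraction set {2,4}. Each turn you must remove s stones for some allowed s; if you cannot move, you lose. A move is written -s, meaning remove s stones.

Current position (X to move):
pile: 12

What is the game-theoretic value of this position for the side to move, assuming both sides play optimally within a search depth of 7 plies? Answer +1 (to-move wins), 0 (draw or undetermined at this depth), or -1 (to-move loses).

p1 X@[12]: -2[10]-1* -4[8]-1
p2 O@[10]: -2[8]-1 -4[6]+1*
p3 X@[6]: -2[4]-1* -4[2]-1
p4 O@[4]: -2[2]-1 -4[0]+1*
p5 X@[0] terminal -1; root [12] d7

value(12, X) = -1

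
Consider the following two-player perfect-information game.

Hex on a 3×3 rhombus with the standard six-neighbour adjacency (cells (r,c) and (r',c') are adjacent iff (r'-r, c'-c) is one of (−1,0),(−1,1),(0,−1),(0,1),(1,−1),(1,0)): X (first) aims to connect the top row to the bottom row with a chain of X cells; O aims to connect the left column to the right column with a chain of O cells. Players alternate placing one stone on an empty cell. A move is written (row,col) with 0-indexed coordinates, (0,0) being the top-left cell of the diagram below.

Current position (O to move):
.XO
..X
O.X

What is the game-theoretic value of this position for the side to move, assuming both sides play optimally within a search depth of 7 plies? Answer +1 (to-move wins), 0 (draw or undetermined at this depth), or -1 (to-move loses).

value(.XO/..X/O.X, O) = +1

[.XO/..X/O.X] O move#1: (0,0):-1/OXO/..X/O.X, (1,0):-1/.XO/O.X/O.X, (1,1):+1/.XO/.OX/O.X*, (2,1):-1/.XO/..X/OOX
[.XO/.OX/O.X] end (terminal -1, X#2); searched .XO/..X/O.X to 7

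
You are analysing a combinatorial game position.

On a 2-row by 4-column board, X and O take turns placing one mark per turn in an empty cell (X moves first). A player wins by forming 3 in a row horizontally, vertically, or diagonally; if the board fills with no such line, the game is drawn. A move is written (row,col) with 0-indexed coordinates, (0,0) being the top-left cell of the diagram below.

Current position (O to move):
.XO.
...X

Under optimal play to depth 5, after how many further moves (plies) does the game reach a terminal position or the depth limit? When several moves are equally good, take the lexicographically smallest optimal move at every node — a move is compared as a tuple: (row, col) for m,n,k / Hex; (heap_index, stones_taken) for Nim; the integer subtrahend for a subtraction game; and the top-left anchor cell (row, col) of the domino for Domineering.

p1 O@[.XO./...X]: (0,0)[OXO./...X]+0* (0,3)[.XOO/...X]+0 (1,0)[.XO./O..X]+0 (1,1)[.XO./.O.X]+0 (1,2)[.XO./..OX]+0
p2 X@[OXO./...X]: (0,3)[OXOX/...X]+0* (1,0)[OXO./X..X]+0 (1,1)[OXO./.X.X]+0 (1,2)[OXO./..XX]+0
p3 O@[OXOX/...X]: (1,0)[OXOX/O..X]+0* (1,1)[OXOX/.O.X]+0 (1,2)[OXOX/..OX]+0
p4 X@[OXOX/O..X]: (1,1)[OXOX/OX.X]+0* (1,2)[OXOX/O.XX]+0
p5 O@[OXOX/OX.X]: (1,2)[OXOX/OXOX]+0*
p6 X@[OXOX/OXOX] terminal +0; root [.XO./...X] d5

PV length from [.XO./...X]: 5 plies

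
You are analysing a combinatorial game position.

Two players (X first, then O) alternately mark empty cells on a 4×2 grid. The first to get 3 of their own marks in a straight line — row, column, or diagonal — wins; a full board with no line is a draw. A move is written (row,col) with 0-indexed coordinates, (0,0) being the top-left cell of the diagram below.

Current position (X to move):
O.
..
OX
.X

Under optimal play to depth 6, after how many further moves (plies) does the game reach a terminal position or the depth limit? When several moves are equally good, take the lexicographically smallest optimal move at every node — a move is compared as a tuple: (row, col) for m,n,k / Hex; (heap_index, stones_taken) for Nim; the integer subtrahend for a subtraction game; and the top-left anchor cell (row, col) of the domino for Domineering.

PV length from [O./../OX/.X]: 1 ply

[O./../OX/.X] X move#1: (0,1):-1/OX/../OX/.X, (1,0):+0/O./X./OX/.X, (1,1):+1/O./.X/OX/.X*, (3,0):-1/O./../OX/XX
[O./.X/OX/.X] end (terminal -1, O#2); searched O./../OX/.X to 6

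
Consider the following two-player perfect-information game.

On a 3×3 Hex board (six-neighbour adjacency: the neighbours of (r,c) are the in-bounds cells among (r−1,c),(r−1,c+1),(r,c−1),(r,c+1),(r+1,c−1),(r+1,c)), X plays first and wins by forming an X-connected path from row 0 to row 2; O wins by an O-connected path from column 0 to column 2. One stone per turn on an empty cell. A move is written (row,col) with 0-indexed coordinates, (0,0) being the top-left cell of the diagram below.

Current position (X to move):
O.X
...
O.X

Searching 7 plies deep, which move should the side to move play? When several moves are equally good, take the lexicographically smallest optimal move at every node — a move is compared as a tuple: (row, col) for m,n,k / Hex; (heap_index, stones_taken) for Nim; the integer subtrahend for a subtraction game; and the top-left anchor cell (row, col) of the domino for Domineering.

[O.X/.../O.X] X move#1: (0,1):-1/OXX/.../O.X, (1,0):-1/O.X/X../O.X, (1,1):+1/O.X/.X./O.X*, (1,2):+1/O.X/..X/O.X, (2,1):+1/O.X/.../OXX
[O.X/.X./O.X] O move#2: (0,1):-1/OOX/.X./O.X*, (1,0):-1/O.X/OX./O.X, (1,2):-1/O.X/.XO/O.X, (2,1):-1/O.X/.X./OOX
[OOX/.X./O.X] X move#3: (1,0):+1/OOX/XX./O.X*, (1,2):+1/OOX/.XX/O.X, (2,1):+1/OOX/.X./OXX
[OOX/XX./O.X] O move#4: (1,2):-1/OOX/XXO/O.X*, (2,1):-1/OOX/XX./OOX
[OOX/XXO/O.X] X move#5: (2,1):+1/OOX/XXO/OXX*
[OOX/XXO/OXX] end (terminal -1, O#6); searched O.X/.../O.X to 7

X's best at [O.X/.../O.X]: (1,1)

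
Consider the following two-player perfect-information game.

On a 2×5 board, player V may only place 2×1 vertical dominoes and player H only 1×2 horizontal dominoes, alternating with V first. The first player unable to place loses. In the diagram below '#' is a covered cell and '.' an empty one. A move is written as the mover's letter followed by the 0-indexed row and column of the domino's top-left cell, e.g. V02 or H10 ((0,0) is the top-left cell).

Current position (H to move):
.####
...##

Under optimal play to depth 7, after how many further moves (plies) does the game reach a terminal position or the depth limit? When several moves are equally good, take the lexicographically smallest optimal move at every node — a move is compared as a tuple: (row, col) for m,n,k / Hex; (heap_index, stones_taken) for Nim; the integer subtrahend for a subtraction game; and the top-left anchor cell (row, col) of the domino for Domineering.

PV length from [.####/...##]: 1 ply

ply 1, H at .####/...## | H10=+1→.####/##.##*; H11=-1→.####/.####
ply 2: .####/##.## is terminal -1 (V); from .####/...## depth 7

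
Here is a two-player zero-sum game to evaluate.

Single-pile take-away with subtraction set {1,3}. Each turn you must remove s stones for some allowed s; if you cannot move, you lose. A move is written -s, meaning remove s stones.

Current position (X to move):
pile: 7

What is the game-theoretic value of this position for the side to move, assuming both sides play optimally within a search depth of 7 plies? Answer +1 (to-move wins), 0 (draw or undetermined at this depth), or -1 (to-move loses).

ply 1, X at 7 | -1=+1→6*; -3=+1→4
ply 2, O at 6 | -1=-1→5*; -3=-1→3
ply 3, X at 5 | -1=+1→4*; -3=+1→2
ply 4, O at 4 | -1=-1→3*; -3=-1→1
ply 5, X at 3 | -1=+1→2*; -3=+1→0
ply 6, O at 2 | -1=-1→1*
ply 7, X at 1 | -1=+1→0*
ply 8: 0 is terminal -1 (O); from 7 depth 7

value(7, X) = +1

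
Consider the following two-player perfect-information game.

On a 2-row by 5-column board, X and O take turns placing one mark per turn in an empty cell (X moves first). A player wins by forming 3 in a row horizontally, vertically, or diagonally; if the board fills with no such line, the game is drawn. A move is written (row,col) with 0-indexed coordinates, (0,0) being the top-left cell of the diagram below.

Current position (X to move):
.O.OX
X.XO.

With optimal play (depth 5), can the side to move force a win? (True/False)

ply 1, X at .O.OX/X.XO. | (0,0)=-1→XO.OX/X.XO.; (0,2)=+0→.OXOX/X.XO.; (1,1)=+1→.O.OX/XXXO.*; (1,4)=-1→.O.OX/X.XOX
ply 2: .O.OX/XXXO. is terminal -1 (O); from .O.OX/X.XO. depth 5

X winning at [.O.OX/X.XO.]: True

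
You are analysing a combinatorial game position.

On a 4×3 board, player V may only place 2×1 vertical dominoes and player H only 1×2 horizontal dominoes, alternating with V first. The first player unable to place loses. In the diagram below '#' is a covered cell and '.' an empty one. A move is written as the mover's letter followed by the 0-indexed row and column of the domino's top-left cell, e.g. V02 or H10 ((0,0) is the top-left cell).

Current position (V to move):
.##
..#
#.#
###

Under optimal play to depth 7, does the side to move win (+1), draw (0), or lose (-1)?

value(.##/..#/#.#/###, V) = +1

ply 1, V at .##/..#/#.#/### | V00=+1→###/#.#/#.#/###*; V11=+1→.##/.##/###/###
ply 2: ###/#.#/#.#/### is terminal -1 (H); from .##/..#/#.#/### depth 7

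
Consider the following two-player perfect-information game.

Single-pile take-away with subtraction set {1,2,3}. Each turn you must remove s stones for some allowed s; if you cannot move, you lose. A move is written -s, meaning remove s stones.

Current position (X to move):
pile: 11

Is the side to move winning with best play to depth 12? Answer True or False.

[11] X move#1: -1:-1/10, -2:-1/9, -3:+1/8*
[8] O move#2: -1:-1/7*, -2:-1/6, -3:-1/5
[7] X move#3: -1:-1/6, -2:-1/5, -3:+1/4*
[4] O move#4: -1:-1/3*, -2:-1/2, -3:-1/1
[3] X move#5: -1:-1/2, -2:-1/1, -3:+1/0*
[0] end (terminal -1, O#6); searched 11 to 12

X winning at [11]: True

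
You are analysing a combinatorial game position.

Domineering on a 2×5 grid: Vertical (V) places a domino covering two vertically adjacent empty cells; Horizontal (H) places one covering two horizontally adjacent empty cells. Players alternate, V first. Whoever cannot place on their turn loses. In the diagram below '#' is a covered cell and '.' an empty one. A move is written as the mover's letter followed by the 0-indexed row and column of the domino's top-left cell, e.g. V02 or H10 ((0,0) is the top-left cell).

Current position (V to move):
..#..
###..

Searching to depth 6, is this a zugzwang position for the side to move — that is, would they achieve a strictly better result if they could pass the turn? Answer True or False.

[..#../###..] V move#1: V03:+1/..##./####.*, V04:+1/..#.#/###.#
[..##./####.] H move#2: H00:-1/####./####.*
[####./####.] V move#3: V04:+1/#####/#####*
[#####/#####] end (terminal -1, H#4); searched ..#../###.. to 6
if V skipped the turn, H would face:
~ [..#../###..] H move#1: H00:-1/###../###.., H03:+1/..###/###..*, H13:+1/..#../#####
~ [..###/###..] end (terminal -1, V#2); searched ..#../###.. to 6
compare (V): move=+1 vs pass=-1

zugzwang(..#../###.., V) = False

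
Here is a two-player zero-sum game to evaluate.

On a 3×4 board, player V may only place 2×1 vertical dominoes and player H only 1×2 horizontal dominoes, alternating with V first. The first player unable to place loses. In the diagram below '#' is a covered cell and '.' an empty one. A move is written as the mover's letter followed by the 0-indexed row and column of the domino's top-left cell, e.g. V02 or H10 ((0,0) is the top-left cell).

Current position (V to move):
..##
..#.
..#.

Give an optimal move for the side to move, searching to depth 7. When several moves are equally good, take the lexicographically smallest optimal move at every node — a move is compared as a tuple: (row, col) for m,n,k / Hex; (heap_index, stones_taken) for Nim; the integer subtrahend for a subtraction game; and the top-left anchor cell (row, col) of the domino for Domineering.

V's best at [..##/..#./..#.]: V00

p1 V@[..##/..#./..#.]: V00[#.##/#.#./..#.]+1* V01[.###/.##./..#.]+1 V10[..##/#.#./#.#.]+1 V11[..##/.##./.##.]+1 V13[..##/..##/..##]-1
p2 H@[#.##/#.#./..#.]: H20[#.##/#.#./###.]-1*
p3 V@[#.##/#.#./###.]: V01[####/###./###.]+1* V13[#.##/#.##/####]+1
p4 H@[####/###./###.] terminal -1; root [..##/..#./..#.] d7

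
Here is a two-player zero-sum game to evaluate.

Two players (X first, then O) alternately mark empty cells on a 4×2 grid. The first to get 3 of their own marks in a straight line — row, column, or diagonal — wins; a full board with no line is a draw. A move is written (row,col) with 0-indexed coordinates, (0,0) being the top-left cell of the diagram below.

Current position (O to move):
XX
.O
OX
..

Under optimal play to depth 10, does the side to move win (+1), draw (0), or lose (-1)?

value(XX/.O/OX/.., O) = 0

[XX/.O/OX/..] O move#1: (1,0):+0/XX/OO/OX/..*, (3,0):+0/XX/.O/OX/O., (3,1):+0/XX/.O/OX/.O
[XX/OO/OX/..] X move#2: (3,0):+0/XX/OO/OX/X.*, (3,1):-1/XX/OO/OX/.X
[XX/OO/OX/X.] O move#3: (3,1):+0/XX/OO/OX/XO*
[XX/OO/OX/XO] end (terminal +0, X#4); searched XX/.O/OX/.. to 10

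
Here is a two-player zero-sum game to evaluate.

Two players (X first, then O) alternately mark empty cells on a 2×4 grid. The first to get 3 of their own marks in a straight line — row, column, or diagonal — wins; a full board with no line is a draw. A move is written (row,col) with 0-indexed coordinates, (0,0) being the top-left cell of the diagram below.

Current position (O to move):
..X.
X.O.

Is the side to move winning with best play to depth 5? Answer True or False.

ply 1, O at ..X./X.O. | (0,0)=+0→O.X./X.O.*; (0,1)=+0→.OX./X.O.; (0,3)=+0→..XO/X.O.; (1,1)=+0→..X./XOO.; (1,3)=+0→..X./X.OO
ply 2, X at O.X./X.O. | (0,1)=+0→OXX./X.O.*; (0,3)=+0→O.XX/X.O.; (1,1)=+0→O.X./XXO.; (1,3)=+0→O.X./X.OX
ply 3, O at OXX./X.O. | (0,3)=+0→OXXO/X.O.*; (1,1)=-1→OXX./XOO.; (1,3)=-1→OXX./X.OO
ply 4, X at OXXO/X.O. | (1,1)=+0→OXXO/XXO.*; (1,3)=+0→OXXO/X.OX
ply 5, O at OXXO/XXO. | (1,3)=+0→OXXO/XXOO*
ply 6: OXXO/XXOO is terminal +0 (X); from ..X./X.O. depth 5

O winning at [..X./X.O.]: False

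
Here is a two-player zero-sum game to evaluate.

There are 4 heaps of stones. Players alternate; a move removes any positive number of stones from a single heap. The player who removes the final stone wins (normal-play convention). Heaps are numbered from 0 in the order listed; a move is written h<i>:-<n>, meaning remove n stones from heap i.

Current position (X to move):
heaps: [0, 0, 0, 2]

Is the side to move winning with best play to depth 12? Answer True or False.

p1 X@[(0,0,0,2)]: h3:-1[(0,0,0,1)]-1 h3:-2[(0,0,0,0)]+1*
p2 O@[(0,0,0,0)] terminal -1; root [(0,0,0,2)] d12

X winning at [(0,0,0,2)]: True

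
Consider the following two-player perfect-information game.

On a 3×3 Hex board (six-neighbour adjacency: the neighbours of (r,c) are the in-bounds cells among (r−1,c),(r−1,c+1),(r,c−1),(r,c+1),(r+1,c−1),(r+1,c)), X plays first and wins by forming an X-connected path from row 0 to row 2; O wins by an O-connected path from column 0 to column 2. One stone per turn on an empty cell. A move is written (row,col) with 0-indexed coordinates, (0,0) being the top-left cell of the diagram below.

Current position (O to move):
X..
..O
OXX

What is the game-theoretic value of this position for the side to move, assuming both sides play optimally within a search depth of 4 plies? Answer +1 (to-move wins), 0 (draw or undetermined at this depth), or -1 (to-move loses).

p1 O@[X../..O/OXX]: (0,1)[XO./..O/OXX]-1 (0,2)[X.O/..O/OXX]-1 (1,0)[X../O.O/OXX]-1 (1,1)[X../.OO/OXX]+1*
p2 X@[X../.OO/OXX] terminal -1; root [X../..O/OXX] d4

value(X../..O/OXX, O) = +1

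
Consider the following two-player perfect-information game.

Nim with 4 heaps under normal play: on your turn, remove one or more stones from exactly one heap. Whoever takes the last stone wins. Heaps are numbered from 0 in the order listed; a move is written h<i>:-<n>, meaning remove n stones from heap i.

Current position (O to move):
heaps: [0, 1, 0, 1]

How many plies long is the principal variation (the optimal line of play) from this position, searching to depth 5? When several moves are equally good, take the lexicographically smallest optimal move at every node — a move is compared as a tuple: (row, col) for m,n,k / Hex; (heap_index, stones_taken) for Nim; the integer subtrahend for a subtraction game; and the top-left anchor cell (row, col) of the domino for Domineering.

PV length from [(0,1,0,1)]: 2 plies

ply 1, O at (0,1,0,1) | h1:-1=-1→(0,0,0,1)*; h3:-1=-1→(0,1,0,0)
ply 2, X at (0,0,0,1) | h3:-1=+1→(0,0,0,0)*
ply 3: (0,0,0,0) is terminal -1 (O); from (0,1,0,1) depth 5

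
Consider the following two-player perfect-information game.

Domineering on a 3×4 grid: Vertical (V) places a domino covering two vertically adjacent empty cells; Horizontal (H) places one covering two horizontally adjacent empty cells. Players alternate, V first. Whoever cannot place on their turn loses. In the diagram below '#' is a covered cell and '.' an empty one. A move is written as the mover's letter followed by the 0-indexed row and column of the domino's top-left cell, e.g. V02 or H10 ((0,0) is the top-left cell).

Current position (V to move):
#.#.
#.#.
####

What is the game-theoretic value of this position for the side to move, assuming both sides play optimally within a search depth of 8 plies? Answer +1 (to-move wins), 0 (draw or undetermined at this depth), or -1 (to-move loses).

value(#.#./#.#./####, V) = +1

[#.#./#.#./####] V move#1: V01:+1/###./###./####*, V03:+1/#.##/#.##/####
[###./###./####] end (terminal -1, H#2); searched #.#./#.#./#### to 8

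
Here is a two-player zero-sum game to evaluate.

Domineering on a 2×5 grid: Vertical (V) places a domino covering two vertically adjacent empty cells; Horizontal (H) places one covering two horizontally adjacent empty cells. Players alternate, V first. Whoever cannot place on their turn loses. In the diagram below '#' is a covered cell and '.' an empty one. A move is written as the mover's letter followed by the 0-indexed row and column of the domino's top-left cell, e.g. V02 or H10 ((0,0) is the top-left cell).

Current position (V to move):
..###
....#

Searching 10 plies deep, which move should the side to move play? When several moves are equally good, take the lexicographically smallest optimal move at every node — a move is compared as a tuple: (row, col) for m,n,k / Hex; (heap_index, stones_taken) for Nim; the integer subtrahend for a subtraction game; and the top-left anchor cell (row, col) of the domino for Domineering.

p1 V@[..###/....#]: V00[#.###/#...#]-1 V01[.####/.#..#]+1*
p2 H@[.####/.#..#]: H12[.####/.####]-1*
p3 V@[.####/.####]: V00[#####/#####]+1*
p4 H@[#####/#####] terminal -1; root [..###/....#] d10

V's best at [..###/....#]: V01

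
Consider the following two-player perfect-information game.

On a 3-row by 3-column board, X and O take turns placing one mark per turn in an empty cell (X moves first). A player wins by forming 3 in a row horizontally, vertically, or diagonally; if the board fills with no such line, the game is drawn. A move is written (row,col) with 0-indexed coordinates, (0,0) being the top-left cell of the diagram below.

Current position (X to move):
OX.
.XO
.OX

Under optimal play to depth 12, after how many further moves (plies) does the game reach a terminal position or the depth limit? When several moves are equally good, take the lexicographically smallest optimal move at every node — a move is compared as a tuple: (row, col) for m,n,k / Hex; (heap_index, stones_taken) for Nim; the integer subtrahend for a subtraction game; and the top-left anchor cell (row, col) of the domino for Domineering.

PV length from [OX./.XO/.OX]: 3 plies

ply 1, X at OX./.XO/.OX | (0,2)=+0→OXX/.XO/.OX*; (1,0)=+0→OX./XXO/.OX; (2,0)=+0→OX./.XO/XOX
ply 2, O at OXX/.XO/.OX | (1,0)=-1→OXX/OXO/.OX; (2,0)=+0→OXX/.XO/OOX*
ply 3, X at OXX/.XO/OOX | (1,0)=+0→OXX/XXO/OOX*
ply 4: OXX/XXO/OOX is terminal +0 (O); from OX./.XO/.OX depth 12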